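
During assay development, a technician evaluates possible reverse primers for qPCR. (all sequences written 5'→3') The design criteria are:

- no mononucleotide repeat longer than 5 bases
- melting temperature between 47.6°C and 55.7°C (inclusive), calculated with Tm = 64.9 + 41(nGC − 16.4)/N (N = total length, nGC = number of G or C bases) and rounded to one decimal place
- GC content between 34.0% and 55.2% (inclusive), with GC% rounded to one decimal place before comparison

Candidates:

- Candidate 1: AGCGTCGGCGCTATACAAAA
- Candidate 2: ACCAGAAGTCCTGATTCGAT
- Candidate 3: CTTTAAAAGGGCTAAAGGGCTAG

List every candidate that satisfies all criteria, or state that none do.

Candidate 1, Candidate 2 and Candidate 3.

Candidate 1 (20 nt, A=7 T=3 G=5 C=5): longest run = 4 ✓; Tm = 64.9 + 41·(10 − 16.4)/20 = 51.8°C ✓; GC 10/20 = 50.0% ✓ — passes.
Candidate 2 (20 nt, A=6 T=5 G=4 C=5): longest run = 2 ✓; Tm = 64.9 + 41·(9 − 16.4)/20 = 49.7°C ✓; GC 9/20 = 45.0% ✓ — passes.
Candidate 3 (23 nt, A=8 T=5 G=7 C=3): longest run = 4 ✓; Tm = 64.9 + 41·(10 − 16.4)/23 = 53.5°C ✓; GC 10/23 = 43.5% ✓ — passes.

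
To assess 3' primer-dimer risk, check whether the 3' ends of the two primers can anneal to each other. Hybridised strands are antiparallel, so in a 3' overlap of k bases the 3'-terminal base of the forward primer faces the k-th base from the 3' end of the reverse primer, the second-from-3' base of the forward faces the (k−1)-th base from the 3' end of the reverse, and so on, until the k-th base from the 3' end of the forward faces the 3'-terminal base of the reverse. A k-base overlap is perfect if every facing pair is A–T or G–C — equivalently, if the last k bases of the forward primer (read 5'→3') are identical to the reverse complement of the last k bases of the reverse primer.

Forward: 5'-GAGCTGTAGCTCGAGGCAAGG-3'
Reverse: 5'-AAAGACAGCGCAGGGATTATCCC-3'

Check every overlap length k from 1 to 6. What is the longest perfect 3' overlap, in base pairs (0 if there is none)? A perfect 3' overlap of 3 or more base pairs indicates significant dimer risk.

Last 6 bases (5'→3') — forward …GCAAGG, reverse …TATCCC.
Reverse complement of the reverse primer's last 6 bases: GGGATA; its first k bases are the reverse complement of the reverse primer's last k bases, so a perfect k-base overlap needs the forward primer's last k bases to equal them.
Comparing (forward last k vs required): k=1: G vs G ✓; k=2: GG vs GG ✓; k=3: AGG vs GGG ✗; k=4: AAGG vs GGGA ✗; k=5: CAAGG vs GGGAT ✗; k=6: GCAAGG vs GGGATA ✗.
Perfect overlaps at k = 1, 2; the largest is 2.

Longest perfect overlap: 2 complementary base pairs; below the dimer-risk threshold (threshold 3).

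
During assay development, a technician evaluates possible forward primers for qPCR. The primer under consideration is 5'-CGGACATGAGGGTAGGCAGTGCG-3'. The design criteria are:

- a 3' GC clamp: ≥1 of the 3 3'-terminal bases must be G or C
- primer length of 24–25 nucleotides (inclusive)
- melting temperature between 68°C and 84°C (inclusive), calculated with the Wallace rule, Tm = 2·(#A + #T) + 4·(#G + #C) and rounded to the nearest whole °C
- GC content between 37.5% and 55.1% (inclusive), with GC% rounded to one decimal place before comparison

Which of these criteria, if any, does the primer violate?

Base counts: A=5, T=3, G=11, C=4 (length 23).
GC clamp: 3' end GCG has 3 G/C ✓
length: length 23, outside 24–25 ✗
Tm: Tm = 2·8 + 4·15 = 76°C ✓
GC content: GC 15/23 = 65.2%, outside 37.5–55.1% ✗

Fails: length, GC content.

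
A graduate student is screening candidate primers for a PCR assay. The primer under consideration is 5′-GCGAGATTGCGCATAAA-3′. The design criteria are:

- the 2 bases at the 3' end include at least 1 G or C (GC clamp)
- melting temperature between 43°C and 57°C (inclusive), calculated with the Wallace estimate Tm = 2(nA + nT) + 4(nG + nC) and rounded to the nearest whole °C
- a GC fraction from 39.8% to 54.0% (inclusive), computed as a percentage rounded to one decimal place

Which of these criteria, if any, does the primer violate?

Fails: GC clamp.

Base counts: A=6, T=3, G=5, C=3 (length 17).
GC clamp: 3' end AA has 0 G/C, need ≥1 ✗
Tm: Tm = 2·9 + 4·8 = 50°C ✓
GC content: GC 8/17 = 47.1% ✓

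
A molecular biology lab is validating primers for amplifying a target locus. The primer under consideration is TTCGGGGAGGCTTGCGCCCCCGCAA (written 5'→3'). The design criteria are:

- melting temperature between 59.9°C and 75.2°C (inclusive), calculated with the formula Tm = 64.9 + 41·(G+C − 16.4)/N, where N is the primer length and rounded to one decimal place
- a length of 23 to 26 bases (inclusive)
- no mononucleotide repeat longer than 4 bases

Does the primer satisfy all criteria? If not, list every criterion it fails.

Fails: homopolymer run.

Base counts: A=3, T=4, G=9, C=9 (length 25).
Tm: Tm = 64.9 + 41·(18 − 16.4)/25 = 67.5°C ✓
length: length 25 ✓
homopolymer run: longest run = 5, exceeds 4 ✗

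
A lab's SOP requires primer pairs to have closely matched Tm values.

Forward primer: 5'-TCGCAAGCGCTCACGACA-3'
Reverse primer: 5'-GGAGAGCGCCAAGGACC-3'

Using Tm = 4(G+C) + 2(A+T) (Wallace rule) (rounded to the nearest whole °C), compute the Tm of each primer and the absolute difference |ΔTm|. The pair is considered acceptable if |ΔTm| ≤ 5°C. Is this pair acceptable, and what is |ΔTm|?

|ΔTm| = 0°C; the pair is acceptable.

Forward: A=5 T=2 G=4 C=7 → Tm = 2·7 + 4·11 = 58°C.
Reverse: A=5 T=0 G=7 C=5 → Tm = 2·5 + 4·12 = 58°C.
|ΔTm| = |58 − 58| = 0°C, ≤ 5°C.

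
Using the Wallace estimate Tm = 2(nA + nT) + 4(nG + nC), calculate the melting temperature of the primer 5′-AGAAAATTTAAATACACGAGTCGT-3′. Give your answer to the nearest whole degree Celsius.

62°C

Base counts: A=11, T=6, G=4, C=3 (length 24).
Tm = 2·(11+6) + 4·(4+3) = 2·17 + 4·7 = 34 + 28 = 62°C.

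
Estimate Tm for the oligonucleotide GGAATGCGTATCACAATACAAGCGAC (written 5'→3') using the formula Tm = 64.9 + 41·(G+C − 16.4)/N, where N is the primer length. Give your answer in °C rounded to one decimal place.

58.0°C

Base counts: A=10, T=4, G=6, C=6; G+C = 12, N = 26.
Tm = 64.9 + 41·(12 − 16.4)/26 = 64.9 + -180.40/26 = 58.0°C.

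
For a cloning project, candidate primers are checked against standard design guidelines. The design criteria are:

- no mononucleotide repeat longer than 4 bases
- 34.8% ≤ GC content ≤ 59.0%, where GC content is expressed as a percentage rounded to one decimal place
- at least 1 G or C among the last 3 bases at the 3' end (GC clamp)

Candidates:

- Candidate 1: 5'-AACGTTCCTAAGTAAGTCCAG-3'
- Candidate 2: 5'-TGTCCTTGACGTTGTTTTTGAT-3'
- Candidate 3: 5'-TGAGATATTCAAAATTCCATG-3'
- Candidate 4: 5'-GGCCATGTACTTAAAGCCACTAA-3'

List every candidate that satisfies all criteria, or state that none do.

Candidate 1 (21 nt, A=7 T=5 G=4 C=5): longest run = 2 ✓; GC 9/21 = 42.9% ✓; 3' end CAG has 2 G/C ✓ — passes.
Candidate 2 (22 nt, A=2 T=12 G=5 C=3): longest run = 5, exceeds 4 ✗; GC 8/22 = 36.4% ✓; 3' end GAT has 1 G/C ✓ — fails.
Candidate 3 (21 nt, A=8 T=7 G=3 C=3): longest run = 4 ✓; GC 6/21 = 28.6%, outside 34.8–59.0% ✗; 3' end ATG has 1 G/C ✓ — fails.
Candidate 4 (23 nt, A=8 T=5 G=4 C=6): longest run = 3 ✓; GC 10/23 = 43.5% ✓; 3' end TAA has 0 G/C, need ≥1 ✗ — fails.

Candidate 1 only.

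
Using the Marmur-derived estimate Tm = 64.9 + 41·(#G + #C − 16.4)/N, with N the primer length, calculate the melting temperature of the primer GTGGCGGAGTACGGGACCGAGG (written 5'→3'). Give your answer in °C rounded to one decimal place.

64.2°C

Base counts: A=4, T=2, G=12, C=4; G+C = 16, N = 22.
Tm = 64.9 + 41·(16 − 16.4)/22 = 64.9 + -16.40/22 = 64.2°C.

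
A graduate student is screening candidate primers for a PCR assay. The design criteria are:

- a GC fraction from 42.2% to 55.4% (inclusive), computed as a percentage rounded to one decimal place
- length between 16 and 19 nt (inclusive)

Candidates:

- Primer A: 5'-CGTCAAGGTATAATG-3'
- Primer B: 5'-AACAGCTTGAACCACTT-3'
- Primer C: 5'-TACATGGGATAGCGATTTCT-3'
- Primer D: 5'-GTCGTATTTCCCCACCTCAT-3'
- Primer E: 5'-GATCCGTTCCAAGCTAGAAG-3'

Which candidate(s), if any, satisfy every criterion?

None of the candidates satisfy all criteria.

Primer A (15 nt, A=5 T=4 G=4 C=2): GC 6/15 = 40.0%, outside 42.2–55.4% ✗; length 15, outside 16–19 ✗ — fails.
Primer B (17 nt, A=6 T=4 G=2 C=5): GC 7/17 = 41.2%, outside 42.2–55.4% ✗; length 17 ✓ — fails.
Primer C (20 nt, A=5 T=7 G=5 C=3): GC 8/20 = 40.0%, outside 42.2–55.4% ✗; length 20, outside 16–19 ✗ — fails.
Primer D (20 nt, A=3 T=7 G=2 C=8): GC 10/20 = 50.0% ✓; length 20, outside 16–19 ✗ — fails.
Primer E (20 nt, A=6 T=4 G=5 C=5): GC 10/20 = 50.0% ✓; length 20, outside 16–19 ✗ — fails.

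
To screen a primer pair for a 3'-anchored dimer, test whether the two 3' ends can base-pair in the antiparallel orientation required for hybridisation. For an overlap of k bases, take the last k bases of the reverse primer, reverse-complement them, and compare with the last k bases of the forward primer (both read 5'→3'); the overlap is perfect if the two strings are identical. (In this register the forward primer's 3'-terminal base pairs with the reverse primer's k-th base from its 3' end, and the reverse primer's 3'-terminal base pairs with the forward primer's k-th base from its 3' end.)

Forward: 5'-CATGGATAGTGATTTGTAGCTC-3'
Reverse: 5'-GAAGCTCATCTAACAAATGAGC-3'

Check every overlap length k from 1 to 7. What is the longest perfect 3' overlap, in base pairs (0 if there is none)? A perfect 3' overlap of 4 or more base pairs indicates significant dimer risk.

Longest perfect overlap: 4 complementary base pairs; significant dimer risk (threshold 4).

Last 7 bases (5'→3') — forward …GTAGCTC, reverse …AATGAGC.
Reverse complement of the reverse primer's last 7 bases: GCTCATT; its first k bases are the reverse complement of the reverse primer's last k bases, so a perfect k-base overlap needs the forward primer's last k bases to equal them.
Comparing (forward last k vs required): k=1: C vs G ✗; k=2: TC vs GC ✗; k=3: CTC vs GCT ✗; k=4: GCTC vs GCTC ✓; k=5: AGCTC vs GCTCA ✗; k=6: TAGCTC vs GCTCAT ✗; k=7: GTAGCTC vs GCTCATT ✗.
Only k = 4 is perfect, so the longest perfect 3' overlap is 4.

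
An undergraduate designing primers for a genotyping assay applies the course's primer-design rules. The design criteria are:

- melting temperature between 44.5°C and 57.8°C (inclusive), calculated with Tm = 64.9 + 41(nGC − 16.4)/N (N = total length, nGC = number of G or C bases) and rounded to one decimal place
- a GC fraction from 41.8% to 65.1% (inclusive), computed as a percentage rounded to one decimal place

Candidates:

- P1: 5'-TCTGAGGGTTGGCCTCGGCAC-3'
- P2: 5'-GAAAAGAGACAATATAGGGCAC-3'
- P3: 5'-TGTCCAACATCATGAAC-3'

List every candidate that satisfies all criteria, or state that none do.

None of the candidates satisfy all criteria.

P1 (21 nt, A=2 T=5 G=8 C=6): Tm = 64.9 + 41·(14 − 16.4)/21 = 60.2°C, outside 44.5–57.8°C ✗; GC 14/21 = 66.7%, outside 41.8–65.1% ✗ — fails.
P2 (22 nt, A=11 T=2 G=6 C=3): Tm = 64.9 + 41·(9 − 16.4)/22 = 51.1°C ✓; GC 9/22 = 40.9%, outside 41.8–65.1% ✗ — fails.
P3 (17 nt, A=6 T=4 G=2 C=5): Tm = 64.9 + 41·(7 − 16.4)/17 = 42.2°C, outside 44.5–57.8°C ✗; GC 7/17 = 41.2%, outside 41.8–65.1% ✗ — fails.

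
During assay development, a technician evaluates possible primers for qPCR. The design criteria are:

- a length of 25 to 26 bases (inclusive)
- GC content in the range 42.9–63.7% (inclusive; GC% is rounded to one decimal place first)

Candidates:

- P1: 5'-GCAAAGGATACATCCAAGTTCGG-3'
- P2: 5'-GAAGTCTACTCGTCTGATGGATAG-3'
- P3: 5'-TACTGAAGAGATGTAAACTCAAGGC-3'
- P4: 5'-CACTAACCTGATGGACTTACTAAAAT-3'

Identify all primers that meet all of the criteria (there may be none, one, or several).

None of the candidates satisfy all criteria.

P1 (23 nt, A=8 T=4 G=6 C=5): length 23, outside 25–26 ✗; GC 11/23 = 47.8% ✓ — fails.
P2 (24 nt, A=6 T=7 G=7 C=4): length 24, outside 25–26 ✗; GC 11/24 = 45.8% ✓ — fails.
P3 (25 nt, A=10 T=5 G=6 C=4): length 25 ✓; GC 10/25 = 40.0%, outside 42.9–63.7% ✗ — fails.
P4 (26 nt, A=10 T=7 G=3 C=6): length 26 ✓; GC 9/26 = 34.6%, outside 42.9–63.7% ✗ — fails.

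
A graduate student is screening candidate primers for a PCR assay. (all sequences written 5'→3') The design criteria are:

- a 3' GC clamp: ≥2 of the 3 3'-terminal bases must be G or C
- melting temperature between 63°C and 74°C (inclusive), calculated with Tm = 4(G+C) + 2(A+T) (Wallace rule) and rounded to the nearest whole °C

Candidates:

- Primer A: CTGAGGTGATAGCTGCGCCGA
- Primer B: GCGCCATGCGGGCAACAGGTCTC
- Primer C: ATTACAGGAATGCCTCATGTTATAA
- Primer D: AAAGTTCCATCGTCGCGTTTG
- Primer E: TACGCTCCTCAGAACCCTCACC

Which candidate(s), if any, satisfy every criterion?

Primer A (21 nt, A=4 T=4 G=8 C=5): 3' end CGA has 2 G/C ✓; Tm = 2·8 + 4·13 = 68°C ✓ — passes.
Primer B (23 nt, A=4 T=3 G=8 C=8): 3' end CTC has 2 G/C ✓; Tm = 2·7 + 4·16 = 78°C, outside 63–74°C ✗ — fails.
Primer C (25 nt, A=9 T=8 G=4 C=4): 3' end TAA has 0 G/C, need ≥2 ✗; Tm = 2·17 + 4·8 = 66°C ✓ — fails.
Primer D (21 nt, A=4 T=7 G=5 C=5): 3' end TTG has 1 G/C, need ≥2 ✗; Tm = 2·11 + 4·10 = 62°C, outside 63–74°C ✗ — fails.
Primer E (22 nt, A=5 T=4 G=2 C=11): 3' end ACC has 2 G/C ✓; Tm = 2·9 + 4·13 = 70°C ✓ — passes.

Primer A and Primer E.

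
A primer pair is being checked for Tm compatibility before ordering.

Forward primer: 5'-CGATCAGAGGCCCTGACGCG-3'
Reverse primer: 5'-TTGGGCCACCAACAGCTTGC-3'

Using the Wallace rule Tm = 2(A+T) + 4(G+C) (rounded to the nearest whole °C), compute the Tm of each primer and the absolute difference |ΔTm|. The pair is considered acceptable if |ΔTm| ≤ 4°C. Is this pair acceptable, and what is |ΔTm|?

Forward: A=4 T=2 G=7 C=7 → Tm = 2·6 + 4·14 = 68°C.
Reverse: A=4 T=4 G=5 C=7 → Tm = 2·8 + 4·12 = 64°C.
|ΔTm| = |68 − 64| = 4°C, ≤ 4°C.

|ΔTm| = 4°C; the pair is acceptable.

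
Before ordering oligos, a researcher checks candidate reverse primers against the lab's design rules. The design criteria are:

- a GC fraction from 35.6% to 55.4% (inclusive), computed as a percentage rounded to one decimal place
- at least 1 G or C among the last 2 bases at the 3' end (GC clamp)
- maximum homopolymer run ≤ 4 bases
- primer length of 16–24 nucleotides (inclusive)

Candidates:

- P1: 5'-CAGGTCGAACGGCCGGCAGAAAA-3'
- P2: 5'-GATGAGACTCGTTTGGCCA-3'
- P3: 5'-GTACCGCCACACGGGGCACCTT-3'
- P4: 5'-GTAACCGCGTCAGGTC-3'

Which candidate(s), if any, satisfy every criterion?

P2 only.

P1 (23 nt, A=8 T=1 G=8 C=6): GC 14/23 = 60.9%, outside 35.6–55.4% ✗; 3' end AA has 0 G/C, need ≥1 ✗; longest run = 4 ✓; length 23 ✓ — fails.
P2 (19 nt, A=4 T=5 G=6 C=4): GC 10/19 = 52.6% ✓; 3' end CA has 1 G/C ✓; longest run = 3 ✓; length 19 ✓ — passes.
P3 (22 nt, A=4 T=3 G=6 C=9): GC 15/22 = 68.2%, outside 35.6–55.4% ✗; 3' end TT has 0 G/C, need ≥1 ✗; longest run = 4 ✓; length 22 ✓ — fails.
P4 (16 nt, A=3 T=3 G=5 C=5): GC 10/16 = 62.5%, outside 35.6–55.4% ✗; 3' end TC has 1 G/C ✓; longest run = 2 ✓; length 16 ✓ — fails.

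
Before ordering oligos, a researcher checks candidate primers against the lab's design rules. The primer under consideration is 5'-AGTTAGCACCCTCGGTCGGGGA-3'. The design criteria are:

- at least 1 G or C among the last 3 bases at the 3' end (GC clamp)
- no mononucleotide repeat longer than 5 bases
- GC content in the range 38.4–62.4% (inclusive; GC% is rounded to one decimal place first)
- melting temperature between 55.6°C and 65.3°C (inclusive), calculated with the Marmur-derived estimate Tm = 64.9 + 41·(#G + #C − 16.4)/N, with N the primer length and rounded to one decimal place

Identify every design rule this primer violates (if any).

Fails: GC content.

Base counts: A=4, T=4, G=8, C=6 (length 22).
GC clamp: 3' end GGA has 2 G/C ✓
homopolymer run: longest run = 4 ✓
GC content: GC 14/22 = 63.6%, outside 38.4–62.4% ✗
Tm: Tm = 64.9 + 41·(14 − 16.4)/22 = 60.4°C ✓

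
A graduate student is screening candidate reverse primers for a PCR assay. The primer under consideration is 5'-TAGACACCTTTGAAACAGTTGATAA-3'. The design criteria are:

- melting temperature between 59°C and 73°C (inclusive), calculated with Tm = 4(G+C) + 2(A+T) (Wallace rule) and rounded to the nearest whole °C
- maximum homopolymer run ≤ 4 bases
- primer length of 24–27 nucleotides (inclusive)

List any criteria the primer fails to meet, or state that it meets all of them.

Base counts: A=10, T=7, G=4, C=4 (length 25).
Tm: Tm = 2·17 + 4·8 = 66°C ✓
homopolymer run: longest run = 3 ✓
length: length 25 ✓

Meets all criteria.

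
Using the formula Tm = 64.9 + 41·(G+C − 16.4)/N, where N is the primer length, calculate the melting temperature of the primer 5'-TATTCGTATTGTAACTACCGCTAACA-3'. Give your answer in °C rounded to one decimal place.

Base counts: A=8, T=9, G=3, C=6; G+C = 9, N = 26.
Tm = 64.9 + 41·(9 − 16.4)/26 = 64.9 + -303.40/26 = 53.2°C.

53.2°C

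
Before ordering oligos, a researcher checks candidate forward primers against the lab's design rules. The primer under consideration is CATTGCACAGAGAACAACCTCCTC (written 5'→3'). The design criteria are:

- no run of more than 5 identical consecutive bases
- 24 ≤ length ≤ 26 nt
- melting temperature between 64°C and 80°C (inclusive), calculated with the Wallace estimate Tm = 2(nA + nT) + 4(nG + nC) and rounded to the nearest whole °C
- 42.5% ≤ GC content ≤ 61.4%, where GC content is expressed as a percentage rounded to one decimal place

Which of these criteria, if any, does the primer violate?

Base counts: A=8, T=4, G=3, C=9 (length 24).
homopolymer run: longest run = 2 ✓
length: length 24 ✓
Tm: Tm = 2·12 + 4·12 = 72°C ✓
GC content: GC 12/24 = 50.0% ✓

Meets all criteria.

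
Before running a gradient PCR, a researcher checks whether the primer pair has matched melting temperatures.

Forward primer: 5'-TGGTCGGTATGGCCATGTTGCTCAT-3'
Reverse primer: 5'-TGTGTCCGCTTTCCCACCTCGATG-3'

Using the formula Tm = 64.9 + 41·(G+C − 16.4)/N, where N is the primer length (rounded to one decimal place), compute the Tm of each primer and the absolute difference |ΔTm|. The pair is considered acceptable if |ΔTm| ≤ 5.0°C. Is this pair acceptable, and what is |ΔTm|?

|ΔTm| = 1.5°C; the pair is acceptable.

Forward: G+C = 13, N = 25 → Tm = 64.9 + 41·(13 − 16.4)/25 = 59.3°C.
Reverse: G+C = 14, N = 24 → Tm = 64.9 + 41·(14 − 16.4)/24 = 60.8°C.
|ΔTm| = |59.3 − 60.8| = 1.5°C, ≤ 5.0°C.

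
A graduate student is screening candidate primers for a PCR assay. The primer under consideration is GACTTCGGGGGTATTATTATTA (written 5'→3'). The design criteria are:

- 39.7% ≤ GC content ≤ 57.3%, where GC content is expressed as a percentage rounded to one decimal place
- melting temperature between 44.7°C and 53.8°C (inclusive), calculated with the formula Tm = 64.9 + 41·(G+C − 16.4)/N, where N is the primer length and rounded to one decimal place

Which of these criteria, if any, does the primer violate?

Base counts: A=5, T=9, G=6, C=2 (length 22).
GC content: GC 8/22 = 36.4%, outside 39.7–57.3% ✗
Tm: Tm = 64.9 + 41·(8 − 16.4)/22 = 49.2°C ✓

Fails: GC content.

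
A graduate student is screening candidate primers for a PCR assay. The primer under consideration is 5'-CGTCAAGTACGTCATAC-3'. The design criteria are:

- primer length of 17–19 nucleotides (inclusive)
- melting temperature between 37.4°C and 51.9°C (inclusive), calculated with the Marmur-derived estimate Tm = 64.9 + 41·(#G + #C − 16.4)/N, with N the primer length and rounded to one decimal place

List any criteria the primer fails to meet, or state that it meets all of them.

Base counts: A=5, T=4, G=3, C=5 (length 17).
length: length 17 ✓
Tm: Tm = 64.9 + 41·(8 − 16.4)/17 = 44.6°C ✓

Meets all criteria.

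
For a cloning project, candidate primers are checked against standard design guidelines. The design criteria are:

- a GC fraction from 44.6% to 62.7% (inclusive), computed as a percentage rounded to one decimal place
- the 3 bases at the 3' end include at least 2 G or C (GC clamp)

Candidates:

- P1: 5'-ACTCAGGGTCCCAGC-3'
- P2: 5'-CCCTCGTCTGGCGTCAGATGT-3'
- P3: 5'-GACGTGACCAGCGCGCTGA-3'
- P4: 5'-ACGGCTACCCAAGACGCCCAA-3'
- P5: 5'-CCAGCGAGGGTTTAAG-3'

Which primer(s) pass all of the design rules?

None of the candidates satisfy all criteria.

P1 (15 nt, A=3 T=2 G=4 C=6): GC 10/15 = 66.7%, outside 44.6–62.7% ✗; 3' end AGC has 2 G/C ✓ — fails.
P2 (21 nt, A=2 T=6 G=6 C=7): GC 13/21 = 61.9% ✓; 3' end TGT has 1 G/C, need ≥2 ✗ — fails.
P3 (19 nt, A=4 T=2 G=7 C=6): GC 13/19 = 68.4%, outside 44.6–62.7% ✗; 3' end TGA has 1 G/C, need ≥2 ✗ — fails.
P4 (21 nt, A=7 T=1 G=4 C=9): GC 13/21 = 61.9% ✓; 3' end CAA has 1 G/C, need ≥2 ✗ — fails.
P5 (16 nt, A=4 T=3 G=6 C=3): GC 9/16 = 56.3% ✓; 3' end AAG has 1 G/C, need ≥2 ✗ — fails.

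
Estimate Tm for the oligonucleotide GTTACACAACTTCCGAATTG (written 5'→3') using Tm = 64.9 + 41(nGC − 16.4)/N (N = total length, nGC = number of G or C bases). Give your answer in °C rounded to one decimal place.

47.7°C

Base counts: A=6, T=6, G=3, C=5; G+C = 8, N = 20.
Tm = 64.9 + 41·(8 − 16.4)/20 = 64.9 + -344.40/20 = 47.7°C.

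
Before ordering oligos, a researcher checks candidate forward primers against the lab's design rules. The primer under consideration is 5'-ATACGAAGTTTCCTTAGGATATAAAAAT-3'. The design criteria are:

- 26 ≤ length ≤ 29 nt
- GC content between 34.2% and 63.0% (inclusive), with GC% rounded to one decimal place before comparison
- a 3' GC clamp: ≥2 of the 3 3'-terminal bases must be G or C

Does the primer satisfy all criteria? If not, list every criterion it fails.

Fails: GC content, GC clamp.

Base counts: A=12, T=9, G=4, C=3 (length 28).
length: length 28 ✓
GC content: GC 7/28 = 25.0%, outside 34.2–63.0% ✗
GC clamp: 3' end AAT has 0 G/C, need ≥2 ✗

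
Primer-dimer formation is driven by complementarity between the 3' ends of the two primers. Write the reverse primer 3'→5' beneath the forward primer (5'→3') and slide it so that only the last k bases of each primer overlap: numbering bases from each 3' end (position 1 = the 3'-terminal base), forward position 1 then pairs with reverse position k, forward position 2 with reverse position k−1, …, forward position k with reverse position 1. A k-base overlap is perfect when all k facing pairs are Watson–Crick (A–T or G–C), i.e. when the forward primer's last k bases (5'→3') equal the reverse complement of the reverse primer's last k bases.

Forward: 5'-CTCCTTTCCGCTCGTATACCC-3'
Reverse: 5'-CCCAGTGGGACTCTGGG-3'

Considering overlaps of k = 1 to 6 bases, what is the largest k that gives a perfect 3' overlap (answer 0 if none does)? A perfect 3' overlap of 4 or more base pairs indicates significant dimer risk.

Longest perfect overlap: 3 complementary base pairs; below the dimer-risk threshold (threshold 4).

Last 6 bases (5'→3') — forward …ATACCC, reverse …TCTGGG.
Reverse complement of the reverse primer's last 6 bases: CCCAGA; its first k bases are the reverse complement of the reverse primer's last k bases, so a perfect k-base overlap needs the forward primer's last k bases to equal them.
Comparing (forward last k vs required): k=1: C vs C ✓; k=2: CC vs CC ✓; k=3: CCC vs CCC ✓; k=4: ACCC vs CCCA ✗; k=5: TACCC vs CCCAG ✗; k=6: ATACCC vs CCCAGA ✗.
Perfect overlaps at k = 1, 2, 3; the largest is 3.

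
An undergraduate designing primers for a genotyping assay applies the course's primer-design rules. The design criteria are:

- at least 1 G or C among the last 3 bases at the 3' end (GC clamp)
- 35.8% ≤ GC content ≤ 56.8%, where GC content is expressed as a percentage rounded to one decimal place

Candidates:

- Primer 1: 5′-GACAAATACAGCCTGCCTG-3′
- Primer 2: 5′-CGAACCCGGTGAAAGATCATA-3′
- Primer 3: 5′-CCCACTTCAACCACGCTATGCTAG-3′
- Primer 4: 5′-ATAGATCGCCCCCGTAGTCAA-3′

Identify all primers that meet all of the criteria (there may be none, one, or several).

Primer 1 (19 nt, A=6 T=3 G=4 C=6): 3' end CTG has 2 G/C ✓; GC 10/19 = 52.6% ✓ — passes.
Primer 2 (21 nt, A=8 T=3 G=5 C=5): 3' end ATA has 0 G/C, need ≥1 ✗; GC 10/21 = 47.6% ✓ — fails.
Primer 3 (24 nt, A=6 T=5 G=3 C=10): 3' end TAG has 1 G/C ✓; GC 13/24 = 54.2% ✓ — passes.
Primer 4 (21 nt, A=6 T=4 G=4 C=7): 3' end CAA has 1 G/C ✓; GC 11/21 = 52.4% ✓ — passes.

Primer 1, Primer 3 and Primer 4.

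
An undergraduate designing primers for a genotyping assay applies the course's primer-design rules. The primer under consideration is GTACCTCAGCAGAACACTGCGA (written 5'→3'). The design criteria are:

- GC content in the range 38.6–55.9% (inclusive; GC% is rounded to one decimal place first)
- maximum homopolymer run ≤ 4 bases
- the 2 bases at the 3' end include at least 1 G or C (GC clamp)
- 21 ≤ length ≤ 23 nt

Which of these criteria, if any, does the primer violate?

Meets all criteria.

Base counts: A=7, T=3, G=5, C=7 (length 22).
GC content: GC 12/22 = 54.5% ✓
homopolymer run: longest run = 2 ✓
GC clamp: 3' end GA has 1 G/C ✓
length: length 22 ✓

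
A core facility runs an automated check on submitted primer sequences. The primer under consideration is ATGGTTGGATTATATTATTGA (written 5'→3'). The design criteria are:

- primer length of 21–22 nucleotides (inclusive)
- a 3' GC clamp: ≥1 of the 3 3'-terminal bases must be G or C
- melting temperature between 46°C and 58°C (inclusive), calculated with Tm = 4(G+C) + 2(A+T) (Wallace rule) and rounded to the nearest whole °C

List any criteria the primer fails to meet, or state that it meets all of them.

Meets all criteria.

Base counts: A=6, T=10, G=5, C=0 (length 21).
length: length 21 ✓
GC clamp: 3' end TGA has 1 G/C ✓
Tm: Tm = 2·16 + 4·5 = 52°C ✓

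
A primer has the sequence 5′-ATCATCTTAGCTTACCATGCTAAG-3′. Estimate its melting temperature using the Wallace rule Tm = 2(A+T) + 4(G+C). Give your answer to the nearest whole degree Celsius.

Base counts: A=7, T=8, G=3, C=6 (length 24).
Tm = 2·(7+8) + 4·(3+6) = 2·15 + 4·9 = 30 + 36 = 66°C.

66°C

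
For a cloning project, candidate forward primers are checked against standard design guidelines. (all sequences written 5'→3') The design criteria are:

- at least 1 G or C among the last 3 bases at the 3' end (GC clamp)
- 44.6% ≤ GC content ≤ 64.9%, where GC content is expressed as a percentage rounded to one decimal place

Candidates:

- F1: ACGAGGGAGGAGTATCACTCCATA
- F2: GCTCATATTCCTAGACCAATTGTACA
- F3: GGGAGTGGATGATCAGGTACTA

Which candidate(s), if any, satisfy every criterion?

F3 only.

F1 (24 nt, A=8 T=4 G=7 C=5): 3' end ATA has 0 G/C, need ≥1 ✗; GC 12/24 = 50.0% ✓ — fails.
F2 (26 nt, A=8 T=8 G=3 C=7): 3' end ACA has 1 G/C ✓; GC 10/26 = 38.5%, outside 44.6–64.9% ✗ — fails.
F3 (22 nt, A=6 T=5 G=9 C=2): 3' end CTA has 1 G/C ✓; GC 11/22 = 50.0% ✓ — passes.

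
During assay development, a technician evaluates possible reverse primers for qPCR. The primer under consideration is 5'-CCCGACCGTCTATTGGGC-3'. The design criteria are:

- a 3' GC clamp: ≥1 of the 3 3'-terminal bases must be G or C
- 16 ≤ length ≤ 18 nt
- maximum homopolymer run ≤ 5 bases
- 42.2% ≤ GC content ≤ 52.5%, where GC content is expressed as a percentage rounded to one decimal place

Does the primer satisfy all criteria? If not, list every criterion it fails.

Fails: GC content.

Base counts: A=2, T=4, G=5, C=7 (length 18).
GC clamp: 3' end GGC has 3 G/C ✓
length: length 18 ✓
homopolymer run: longest run = 3 ✓
GC content: GC 12/18 = 66.7%, outside 42.2–52.5% ✗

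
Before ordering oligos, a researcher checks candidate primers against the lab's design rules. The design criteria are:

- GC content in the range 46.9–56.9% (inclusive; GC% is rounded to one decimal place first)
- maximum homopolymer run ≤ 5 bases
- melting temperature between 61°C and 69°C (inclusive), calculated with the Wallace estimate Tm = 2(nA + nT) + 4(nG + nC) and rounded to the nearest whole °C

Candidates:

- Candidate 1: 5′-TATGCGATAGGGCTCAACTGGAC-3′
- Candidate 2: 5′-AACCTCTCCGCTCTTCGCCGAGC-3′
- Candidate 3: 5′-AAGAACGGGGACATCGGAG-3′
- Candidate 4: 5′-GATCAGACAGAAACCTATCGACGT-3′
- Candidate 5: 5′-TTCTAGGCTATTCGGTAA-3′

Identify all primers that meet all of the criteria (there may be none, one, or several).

None of the candidates satisfy all criteria.

Candidate 1 (23 nt, A=6 T=5 G=7 C=5): GC 12/23 = 52.2% ✓; longest run = 3 ✓; Tm = 2·11 + 4·12 = 70°C, outside 61–69°C ✗ — fails.
Candidate 2 (23 nt, A=3 T=5 G=4 C=11): GC 15/23 = 65.2%, outside 46.9–56.9% ✗; longest run = 2 ✓; Tm = 2·8 + 4·15 = 76°C, outside 61–69°C ✗ — fails.
Candidate 3 (19 nt, A=7 T=1 G=8 C=3): GC 11/19 = 57.9%, outside 46.9–56.9% ✗; longest run = 4 ✓; Tm = 2·8 + 4·11 = 60°C, outside 61–69°C ✗ — fails.
Candidate 4 (24 nt, A=9 T=4 G=5 C=6): GC 11/24 = 45.8%, outside 46.9–56.9% ✗; longest run = 3 ✓; Tm = 2·13 + 4·11 = 70°C, outside 61–69°C ✗ — fails.
Candidate 5 (18 nt, A=4 T=7 G=4 C=3): GC 7/18 = 38.9%, outside 46.9–56.9% ✗; longest run = 2 ✓; Tm = 2·11 + 4·7 = 50°C, outside 61–69°C ✗ — fails.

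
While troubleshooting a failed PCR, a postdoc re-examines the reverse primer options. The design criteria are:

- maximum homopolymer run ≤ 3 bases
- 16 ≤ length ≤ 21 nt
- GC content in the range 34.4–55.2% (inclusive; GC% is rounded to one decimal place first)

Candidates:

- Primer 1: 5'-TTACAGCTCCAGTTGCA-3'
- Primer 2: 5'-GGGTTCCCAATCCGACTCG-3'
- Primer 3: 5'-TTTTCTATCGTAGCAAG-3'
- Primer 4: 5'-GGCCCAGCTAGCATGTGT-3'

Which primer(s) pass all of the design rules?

Primer 1 (17 nt, A=4 T=5 G=3 C=5): longest run = 2 ✓; length 17 ✓; GC 8/17 = 47.1% ✓ — passes.
Primer 2 (19 nt, A=3 T=4 G=5 C=7): longest run = 3 ✓; length 19 ✓; GC 12/19 = 63.2%, outside 34.4–55.2% ✗ — fails.
Primer 3 (17 nt, A=4 T=7 G=3 C=3): longest run = 4, exceeds 3 ✗; length 17 ✓; GC 6/17 = 35.3% ✓ — fails.
Primer 4 (18 nt, A=3 T=4 G=6 C=5): longest run = 3 ✓; length 18 ✓; GC 11/18 = 61.1%, outside 34.4–55.2% ✗ — fails.

Primer 1 only.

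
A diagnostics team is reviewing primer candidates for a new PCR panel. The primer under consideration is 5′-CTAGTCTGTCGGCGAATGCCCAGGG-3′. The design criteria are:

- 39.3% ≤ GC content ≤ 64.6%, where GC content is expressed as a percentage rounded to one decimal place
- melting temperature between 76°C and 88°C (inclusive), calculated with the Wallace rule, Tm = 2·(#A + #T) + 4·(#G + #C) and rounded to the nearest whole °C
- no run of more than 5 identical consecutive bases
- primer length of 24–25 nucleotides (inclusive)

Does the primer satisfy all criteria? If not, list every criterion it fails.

Base counts: A=4, T=5, G=9, C=7 (length 25).
GC content: GC 16/25 = 64.0% ✓
Tm: Tm = 2·9 + 4·16 = 82°C ✓
homopolymer run: longest run = 3 ✓
length: length 25 ✓

Meets all criteria.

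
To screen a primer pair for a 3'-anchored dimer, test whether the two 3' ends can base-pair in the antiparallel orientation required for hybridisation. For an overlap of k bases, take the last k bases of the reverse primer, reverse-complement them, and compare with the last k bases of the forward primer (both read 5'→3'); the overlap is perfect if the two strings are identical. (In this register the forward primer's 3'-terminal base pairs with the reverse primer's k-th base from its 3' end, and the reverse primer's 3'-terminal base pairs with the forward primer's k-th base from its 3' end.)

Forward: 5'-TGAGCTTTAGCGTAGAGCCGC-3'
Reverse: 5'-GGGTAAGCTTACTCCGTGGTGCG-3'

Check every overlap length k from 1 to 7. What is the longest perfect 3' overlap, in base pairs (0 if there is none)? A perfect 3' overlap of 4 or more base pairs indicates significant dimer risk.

Longest perfect overlap: 3 complementary base pairs; below the dimer-risk threshold (threshold 4).

Last 7 bases (5'→3') — forward …GAGCCGC, reverse …TGGTGCG.
Reverse complement of the reverse primer's last 7 bases: CGCACCA; its first k bases are the reverse complement of the reverse primer's last k bases, so a perfect k-base overlap needs the forward primer's last k bases to equal them.
Comparing (forward last k vs required): k=1: C vs C ✓; k=2: GC vs CG ✗; k=3: CGC vs CGC ✓; k=4: CCGC vs CGCA ✗; k=5: GCCGC vs CGCAC ✗; k=6: AGCCGC vs CGCACC ✗; k=7: GAGCCGC vs CGCACCA ✗.
Perfect overlaps at k = 1, 3; the largest is 3.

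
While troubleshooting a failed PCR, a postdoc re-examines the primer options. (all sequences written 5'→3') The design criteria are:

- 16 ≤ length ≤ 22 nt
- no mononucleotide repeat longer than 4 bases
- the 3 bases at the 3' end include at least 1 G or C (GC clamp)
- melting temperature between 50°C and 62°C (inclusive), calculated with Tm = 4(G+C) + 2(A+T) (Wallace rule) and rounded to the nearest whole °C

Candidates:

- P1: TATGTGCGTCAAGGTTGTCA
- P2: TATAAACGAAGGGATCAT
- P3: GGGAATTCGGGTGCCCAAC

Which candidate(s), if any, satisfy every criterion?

P1 and P3.

P1 (20 nt, A=4 T=7 G=6 C=3): length 20 ✓; longest run = 2 ✓; 3' end TCA has 1 G/C ✓; Tm = 2·11 + 4·9 = 58°C ✓ — passes.
P2 (18 nt, A=8 T=4 G=4 C=2): length 18 ✓; longest run = 3 ✓; 3' end CAT has 1 G/C ✓; Tm = 2·12 + 4·6 = 48°C, outside 50–62°C ✗ — fails.
P3 (19 nt, A=4 T=3 G=7 C=5): length 19 ✓; longest run = 3 ✓; 3' end AAC has 1 G/C ✓; Tm = 2·7 + 4·12 = 62°C ✓ — passes.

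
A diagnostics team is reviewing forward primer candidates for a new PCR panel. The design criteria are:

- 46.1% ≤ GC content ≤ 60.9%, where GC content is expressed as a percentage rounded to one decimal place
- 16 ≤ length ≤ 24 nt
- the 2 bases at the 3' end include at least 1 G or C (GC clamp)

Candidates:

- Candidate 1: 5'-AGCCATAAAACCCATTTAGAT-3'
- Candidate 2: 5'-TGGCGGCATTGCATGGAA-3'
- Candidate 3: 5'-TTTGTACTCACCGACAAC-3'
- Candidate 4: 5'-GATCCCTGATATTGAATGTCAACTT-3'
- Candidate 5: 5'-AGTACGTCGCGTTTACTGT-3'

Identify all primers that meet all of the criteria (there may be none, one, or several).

Candidate 5 only.

Candidate 1 (21 nt, A=9 T=5 G=2 C=5): GC 7/21 = 33.3%, outside 46.1–60.9% ✗; length 21 ✓; 3' end AT has 0 G/C, need ≥1 ✗ — fails.
Candidate 2 (18 nt, A=4 T=4 G=7 C=3): GC 10/18 = 55.6% ✓; length 18 ✓; 3' end AA has 0 G/C, need ≥1 ✗ — fails.
Candidate 3 (18 nt, A=5 T=5 G=2 C=6): GC 8/18 = 44.4%, outside 46.1–60.9% ✗; length 18 ✓; 3' end AC has 1 G/C ✓ — fails.
Candidate 4 (25 nt, A=7 T=9 G=4 C=5): GC 9/25 = 36.0%, outside 46.1–60.9% ✗; length 25, outside 16–24 ✗; 3' end TT has 0 G/C, need ≥1 ✗ — fails.
Candidate 5 (19 nt, A=3 T=7 G=5 C=4): GC 9/19 = 47.4% ✓; length 19 ✓; 3' end GT has 1 G/C ✓ — passes.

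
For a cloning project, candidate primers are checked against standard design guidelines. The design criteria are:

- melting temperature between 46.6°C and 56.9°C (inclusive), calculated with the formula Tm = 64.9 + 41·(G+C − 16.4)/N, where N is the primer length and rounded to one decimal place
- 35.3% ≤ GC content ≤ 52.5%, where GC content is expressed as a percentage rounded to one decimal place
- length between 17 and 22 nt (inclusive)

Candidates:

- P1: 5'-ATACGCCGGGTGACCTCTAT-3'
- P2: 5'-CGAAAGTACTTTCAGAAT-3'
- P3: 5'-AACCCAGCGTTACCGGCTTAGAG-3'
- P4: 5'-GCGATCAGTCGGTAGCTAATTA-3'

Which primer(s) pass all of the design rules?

P1 (20 nt, A=4 T=5 G=5 C=6): Tm = 64.9 + 41·(11 − 16.4)/20 = 53.8°C ✓; GC 11/20 = 55.0%, outside 35.3–52.5% ✗; length 20 ✓ — fails.
P2 (18 nt, A=7 T=5 G=3 C=3): Tm = 64.9 + 41·(6 − 16.4)/18 = 41.2°C, outside 46.6–56.9°C ✗; GC 6/18 = 33.3%, outside 35.3–52.5% ✗; length 18 ✓ — fails.
P3 (23 nt, A=6 T=4 G=6 C=7): Tm = 64.9 + 41·(13 − 16.4)/23 = 58.8°C, outside 46.6–56.9°C ✗; GC 13/23 = 56.5%, outside 35.3–52.5% ✗; length 23, outside 17–22 ✗ — fails.
P4 (22 nt, A=6 T=6 G=6 C=4): Tm = 64.9 + 41·(10 − 16.4)/22 = 53.0°C ✓; GC 10/22 = 45.5% ✓; length 22 ✓ — passes.

P4 only.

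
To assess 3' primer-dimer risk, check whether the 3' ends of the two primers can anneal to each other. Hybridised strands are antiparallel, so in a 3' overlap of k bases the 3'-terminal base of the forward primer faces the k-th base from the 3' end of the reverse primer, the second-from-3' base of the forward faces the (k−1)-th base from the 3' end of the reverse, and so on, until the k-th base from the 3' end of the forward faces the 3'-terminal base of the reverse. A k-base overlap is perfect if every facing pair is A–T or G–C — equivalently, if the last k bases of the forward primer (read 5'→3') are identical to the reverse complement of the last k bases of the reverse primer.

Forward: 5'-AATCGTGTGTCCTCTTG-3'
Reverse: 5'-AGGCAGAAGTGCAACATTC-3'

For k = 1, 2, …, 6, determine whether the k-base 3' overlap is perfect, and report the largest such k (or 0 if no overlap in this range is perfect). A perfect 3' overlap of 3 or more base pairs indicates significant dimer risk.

Longest perfect overlap: 1 complementary base pair; below the dimer-risk threshold (threshold 3).

Last 6 bases (5'→3') — forward …CTCTTG, reverse …ACATTC.
Reverse complement of the reverse primer's last 6 bases: GAATGT; its first k bases are the reverse complement of the reverse primer's last k bases, so a perfect k-base overlap needs the forward primer's last k bases to equal them.
Comparing (forward last k vs required): k=1: G vs G ✓; k=2: TG vs GA ✗; k=3: TTG vs GAA ✗; k=4: CTTG vs GAAT ✗; k=5: TCTTG vs GAATG ✗; k=6: CTCTTG vs GAATGT ✗.
Only k = 1 is perfect, so the longest perfect 3' overlap is 1.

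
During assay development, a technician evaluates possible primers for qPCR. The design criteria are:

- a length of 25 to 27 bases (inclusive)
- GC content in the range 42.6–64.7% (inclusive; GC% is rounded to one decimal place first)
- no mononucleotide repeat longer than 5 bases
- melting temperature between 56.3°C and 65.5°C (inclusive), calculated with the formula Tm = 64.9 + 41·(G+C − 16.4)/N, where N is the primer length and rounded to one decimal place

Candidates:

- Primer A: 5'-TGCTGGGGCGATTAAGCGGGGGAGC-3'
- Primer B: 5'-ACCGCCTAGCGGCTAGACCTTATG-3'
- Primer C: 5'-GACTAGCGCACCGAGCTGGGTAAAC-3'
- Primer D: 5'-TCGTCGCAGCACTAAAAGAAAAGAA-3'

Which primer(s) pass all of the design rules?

Primer C only.

Primer A (25 nt, A=4 T=4 G=13 C=4): length 25 ✓; GC 17/25 = 68.0%, outside 42.6–64.7% ✗; longest run = 5 ✓; Tm = 64.9 + 41·(17 − 16.4)/25 = 65.9°C, outside 56.3–65.5°C ✗ — fails.
Primer B (24 nt, A=5 T=5 G=6 C=8): length 24, outside 25–27 ✗; GC 14/24 = 58.3% ✓; longest run = 2 ✓; Tm = 64.9 + 41·(14 − 16.4)/24 = 60.8°C ✓ — fails.
Primer C (25 nt, A=7 T=3 G=8 C=7): length 25 ✓; GC 15/25 = 60.0% ✓; longest run = 3 ✓; Tm = 64.9 + 41·(15 − 16.4)/25 = 62.6°C ✓ — passes.
Primer D (25 nt, A=12 T=3 G=5 C=5): length 25 ✓; GC 10/25 = 40.0%, outside 42.6–64.7% ✗; longest run = 4 ✓; Tm = 64.9 + 41·(10 − 16.4)/25 = 54.4°C, outside 56.3–65.5°C ✗ — fails.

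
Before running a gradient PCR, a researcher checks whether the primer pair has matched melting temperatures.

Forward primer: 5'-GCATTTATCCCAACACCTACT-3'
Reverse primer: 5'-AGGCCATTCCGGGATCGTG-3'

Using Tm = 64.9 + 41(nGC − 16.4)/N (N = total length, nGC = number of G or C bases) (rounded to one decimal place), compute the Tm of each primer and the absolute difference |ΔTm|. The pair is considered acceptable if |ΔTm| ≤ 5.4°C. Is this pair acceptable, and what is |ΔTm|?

Forward: G+C = 9, N = 21 → Tm = 64.9 + 41·(9 − 16.4)/21 = 50.5°C.
Reverse: G+C = 12, N = 19 → Tm = 64.9 + 41·(12 − 16.4)/19 = 55.4°C.
|ΔTm| = |50.5 − 55.4| = 4.9°C, ≤ 5.4°C.

|ΔTm| = 4.9°C; the pair is acceptable.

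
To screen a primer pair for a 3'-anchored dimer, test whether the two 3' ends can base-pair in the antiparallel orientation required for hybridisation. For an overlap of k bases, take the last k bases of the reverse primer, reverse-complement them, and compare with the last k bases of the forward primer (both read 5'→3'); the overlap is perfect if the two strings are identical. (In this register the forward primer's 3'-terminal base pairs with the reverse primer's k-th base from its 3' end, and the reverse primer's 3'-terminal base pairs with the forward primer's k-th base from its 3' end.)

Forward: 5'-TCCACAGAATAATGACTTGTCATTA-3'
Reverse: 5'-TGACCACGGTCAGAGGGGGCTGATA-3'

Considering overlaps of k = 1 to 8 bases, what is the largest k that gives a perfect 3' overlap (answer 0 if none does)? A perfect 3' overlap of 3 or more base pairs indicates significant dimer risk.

Last 8 bases (5'→3') — forward …TGTCATTA, reverse …GGCTGATA.
Reverse complement of the reverse primer's last 8 bases: TATCAGCC; its first k bases are the reverse complement of the reverse primer's last k bases, so a perfect k-base overlap needs the forward primer's last k bases to equal them.
Comparing (forward last k vs required): k=1: A vs T ✗; k=2: TA vs TA ✓; k=3: TTA vs TAT ✗; k=4: ATTA vs TATC ✗; k=5: CATTA vs TATCA ✗; k=6: TCATTA vs TATCAG ✗; k=7: GTCATTA vs TATCAGC ✗; k=8: TGTCATTA vs TATCAGCC ✗.
Only k = 2 is perfect, so the longest perfect 3' overlap is 2.

Longest perfect overlap: 2 complementary base pairs; below the dimer-risk threshold (threshold 3).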